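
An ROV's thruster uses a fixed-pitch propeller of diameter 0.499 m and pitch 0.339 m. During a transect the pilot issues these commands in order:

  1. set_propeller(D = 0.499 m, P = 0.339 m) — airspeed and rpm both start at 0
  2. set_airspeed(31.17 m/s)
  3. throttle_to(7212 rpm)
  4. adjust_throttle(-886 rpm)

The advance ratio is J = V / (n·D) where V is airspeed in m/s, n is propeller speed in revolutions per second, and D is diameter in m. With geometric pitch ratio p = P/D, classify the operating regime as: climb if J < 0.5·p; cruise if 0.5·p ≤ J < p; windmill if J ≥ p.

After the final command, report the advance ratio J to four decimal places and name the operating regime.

J = 0.5925, regime = cruise

set_propeller: D = 0.499 m, P = 0.339 m (p = P/D = 0.679359); state ← (V=0, rpm=0)
set_airspeed(31.17): V ← 31.17 m/s
throttle_to(7212): rpm ← 7212
adjust_throttle(-886): rpm ← 7212 -886 = 6326
final state: V = 31.17 m/s, rpm = 6326 → n = rpm/60 = 105.433333 rev/s
J = V / (n·D) = 31.17 / (105.433333 × 0.499) = 0.592459
regime bands: climb J<0.3397 | cruise [0.3397, 0.6794) | windmill J≥0.6794
J = 0.5925 → cruise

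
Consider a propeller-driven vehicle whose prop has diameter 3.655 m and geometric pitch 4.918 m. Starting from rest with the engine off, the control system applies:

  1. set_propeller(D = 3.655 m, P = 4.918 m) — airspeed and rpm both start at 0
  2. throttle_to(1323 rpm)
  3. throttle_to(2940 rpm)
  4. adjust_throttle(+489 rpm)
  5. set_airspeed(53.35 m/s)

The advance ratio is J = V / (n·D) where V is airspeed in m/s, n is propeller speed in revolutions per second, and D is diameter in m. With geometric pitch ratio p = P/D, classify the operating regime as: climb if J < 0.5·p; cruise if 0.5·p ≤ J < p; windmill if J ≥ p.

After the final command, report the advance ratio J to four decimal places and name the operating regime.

set_propeller: D = 3.655 m, P = 4.918 m (p = P/D = 1.345554); state ← (V=0, rpm=0)
throttle_to(1323): rpm ← 1323
throttle_to(2940): rpm ← 2940
adjust_throttle(+489): rpm ← 2940 +489 = 3429
set_airspeed(53.35): V ← 53.35 m/s
final state: V = 53.35 m/s, rpm = 3429 → n = rpm/60 = 57.150000 rev/s
J = V / (n·D) = 53.35 / (57.150000 × 3.655) = 0.255406
regime bands: climb J<0.6728 | cruise [0.6728, 1.3456) | windmill J≥1.3456
J = 0.2554 → climb

J = 0.2554, regime = climb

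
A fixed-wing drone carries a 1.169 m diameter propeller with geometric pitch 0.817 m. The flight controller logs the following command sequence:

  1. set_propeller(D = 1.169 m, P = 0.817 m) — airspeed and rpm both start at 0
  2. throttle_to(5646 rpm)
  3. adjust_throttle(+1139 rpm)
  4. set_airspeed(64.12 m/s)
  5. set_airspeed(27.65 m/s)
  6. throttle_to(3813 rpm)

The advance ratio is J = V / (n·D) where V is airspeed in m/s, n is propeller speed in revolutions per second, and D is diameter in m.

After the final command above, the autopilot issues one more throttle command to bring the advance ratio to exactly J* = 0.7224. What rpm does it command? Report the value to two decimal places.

set_propeller: D = 1.169 m, P = 0.817 m (p = P/D = 0.698888); state ← (V=0, rpm=0)
throttle_to(5646): rpm ← 5646
adjust_throttle(+1139): rpm ← 5646 +1139 = 6785
set_airspeed(64.12): V ← 64.12 m/s
set_airspeed(27.65): V ← 27.65 m/s
throttle_to(3813): rpm ← 3813
final state: V = 27.65 m/s, rpm = 3813 → n = rpm/60 = 63.550000 rev/s
target J* = 0.7224; solve J* = V/(n·D) for n: n = V/(J*·D) = 27.65/(0.7224 × 1.169) = 32.741825 rev/s
rpm = 60·n = 1964.509519

rpm = 1964.51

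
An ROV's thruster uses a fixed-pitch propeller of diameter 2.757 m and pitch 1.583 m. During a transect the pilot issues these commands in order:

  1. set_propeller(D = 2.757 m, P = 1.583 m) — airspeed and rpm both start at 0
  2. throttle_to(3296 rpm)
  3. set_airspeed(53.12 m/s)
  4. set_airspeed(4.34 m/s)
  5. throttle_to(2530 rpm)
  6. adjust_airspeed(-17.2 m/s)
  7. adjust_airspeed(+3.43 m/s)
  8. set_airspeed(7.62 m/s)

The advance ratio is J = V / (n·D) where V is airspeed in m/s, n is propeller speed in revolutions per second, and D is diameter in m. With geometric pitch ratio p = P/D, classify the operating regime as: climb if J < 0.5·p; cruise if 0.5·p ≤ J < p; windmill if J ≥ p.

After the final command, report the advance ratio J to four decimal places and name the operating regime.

set_propeller: D = 2.757 m, P = 1.583 m (p = P/D = 0.574175); state ← (V=0, rpm=0)
throttle_to(3296): rpm ← 3296
set_airspeed(53.12): V ← 53.12 m/s
set_airspeed(4.34): V ← 4.34 m/s
throttle_to(2530): rpm ← 2530
adjust_airspeed(-17.2): V ← 4.34 -17.2 = -12.86 m/s
adjust_airspeed(+3.43): V ← -12.86 +3.43 = -9.43 m/s
set_airspeed(7.62): V ← 7.62 m/s
final state: V = 7.62 m/s, rpm = 2530 → n = rpm/60 = 42.166667 rev/s
J = V / (n·D) = 7.62 / (42.166667 × 2.757) = 0.065546
regime bands: climb J<0.2871 | cruise [0.2871, 0.5742) | windmill J≥0.5742
J = 0.0655 → climb

J = 0.0655, regime = climb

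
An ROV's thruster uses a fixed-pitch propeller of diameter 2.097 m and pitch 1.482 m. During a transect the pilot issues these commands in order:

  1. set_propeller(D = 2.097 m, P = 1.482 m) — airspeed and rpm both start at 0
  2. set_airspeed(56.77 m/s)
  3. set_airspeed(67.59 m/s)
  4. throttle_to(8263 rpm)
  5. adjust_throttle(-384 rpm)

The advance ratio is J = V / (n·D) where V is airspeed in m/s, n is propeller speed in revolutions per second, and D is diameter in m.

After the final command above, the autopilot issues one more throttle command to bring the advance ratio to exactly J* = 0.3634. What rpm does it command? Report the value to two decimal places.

rpm = 5321.70

set_propeller: D = 2.097 m, P = 1.482 m (p = P/D = 0.706724); state ← (V=0, rpm=0)
set_airspeed(56.77): V ← 56.77 m/s
set_airspeed(67.59): V ← 67.59 m/s
throttle_to(8263): rpm ← 8263
adjust_throttle(-384): rpm ← 8263 -384 = 7879
final state: V = 67.59 m/s, rpm = 7879 → n = rpm/60 = 131.316667 rev/s
target J* = 0.3634; solve J* = V/(n·D) for n: n = V/(J*·D) = 67.59/(0.3634 × 2.097) = 88.694991 rev/s
rpm = 60·n = 5321.699448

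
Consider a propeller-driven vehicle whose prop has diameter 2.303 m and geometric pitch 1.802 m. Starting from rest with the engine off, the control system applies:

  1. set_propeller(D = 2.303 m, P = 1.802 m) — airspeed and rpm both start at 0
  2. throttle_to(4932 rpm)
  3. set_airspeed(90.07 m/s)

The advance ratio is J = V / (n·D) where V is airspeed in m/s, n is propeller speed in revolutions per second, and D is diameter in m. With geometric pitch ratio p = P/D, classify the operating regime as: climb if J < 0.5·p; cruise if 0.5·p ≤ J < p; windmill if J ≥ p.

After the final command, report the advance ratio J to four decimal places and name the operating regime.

set_propeller: D = 2.303 m, P = 1.802 m (p = P/D = 0.782458); state ← (V=0, rpm=0)
throttle_to(4932): rpm ← 4932
set_airspeed(90.07): V ← 90.07 m/s
final state: V = 90.07 m/s, rpm = 4932 → n = rpm/60 = 82.200000 rev/s
J = V / (n·D) = 90.07 / (82.200000 × 2.303) = 0.475789
regime bands: climb J<0.3912 | cruise [0.3912, 0.7825) | windmill J≥0.7825
J = 0.4758 → cruise

J = 0.4758, regime = cruise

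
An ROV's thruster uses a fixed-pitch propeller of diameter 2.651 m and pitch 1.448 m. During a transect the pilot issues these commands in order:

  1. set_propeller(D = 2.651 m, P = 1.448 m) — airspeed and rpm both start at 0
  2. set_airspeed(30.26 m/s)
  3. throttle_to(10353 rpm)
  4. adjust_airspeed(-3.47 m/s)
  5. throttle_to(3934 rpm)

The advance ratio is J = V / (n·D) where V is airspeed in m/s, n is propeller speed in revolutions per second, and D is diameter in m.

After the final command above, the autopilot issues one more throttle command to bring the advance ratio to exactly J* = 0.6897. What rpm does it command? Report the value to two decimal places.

set_propeller: D = 2.651 m, P = 1.448 m (p = P/D = 0.546209); state ← (V=0, rpm=0)
set_airspeed(30.26): V ← 30.26 m/s
throttle_to(10353): rpm ← 10353
adjust_airspeed(-3.47): V ← 30.26 -3.47 = 26.79 m/s
throttle_to(3934): rpm ← 3934
final state: V = 26.79 m/s, rpm = 3934 → n = rpm/60 = 65.566667 rev/s
target J* = 0.6897; solve J* = V/(n·D) for n: n = V/(J*·D) = 26.79/(0.6897 × 2.651) = 14.652197 rev/s
rpm = 60·n = 879.131842

rpm = 879.13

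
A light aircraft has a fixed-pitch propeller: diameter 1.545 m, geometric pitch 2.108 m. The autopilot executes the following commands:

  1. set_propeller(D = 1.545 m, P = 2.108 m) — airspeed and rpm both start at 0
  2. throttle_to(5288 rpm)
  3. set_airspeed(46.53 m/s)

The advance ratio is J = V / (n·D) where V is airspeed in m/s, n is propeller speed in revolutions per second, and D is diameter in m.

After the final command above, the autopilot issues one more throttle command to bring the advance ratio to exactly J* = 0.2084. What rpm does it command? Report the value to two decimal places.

set_propeller: D = 1.545 m, P = 2.108 m (p = P/D = 1.364401); state ← (V=0, rpm=0)
throttle_to(5288): rpm ← 5288
set_airspeed(46.53): V ← 46.53 m/s
final state: V = 46.53 m/s, rpm = 5288 → n = rpm/60 = 88.133333 rev/s
target J* = 0.2084; solve J* = V/(n·D) for n: n = V/(J*·D) = 46.53/(0.2084 × 1.545) = 144.512979 rev/s
rpm = 60·n = 8670.778749

rpm = 8670.78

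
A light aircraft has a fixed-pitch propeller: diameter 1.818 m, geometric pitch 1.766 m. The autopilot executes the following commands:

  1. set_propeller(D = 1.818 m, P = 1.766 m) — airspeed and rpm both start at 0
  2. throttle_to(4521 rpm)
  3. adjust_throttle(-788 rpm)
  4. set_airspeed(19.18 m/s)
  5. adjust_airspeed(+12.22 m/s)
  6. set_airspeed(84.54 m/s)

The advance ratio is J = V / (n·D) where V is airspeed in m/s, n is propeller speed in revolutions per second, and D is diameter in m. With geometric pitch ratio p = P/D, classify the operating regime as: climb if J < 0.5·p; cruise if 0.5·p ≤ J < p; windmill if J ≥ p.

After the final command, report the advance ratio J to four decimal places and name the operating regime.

J = 0.7474, regime = cruise

set_propeller: D = 1.818 m, P = 1.766 m (p = P/D = 0.971397); state ← (V=0, rpm=0)
throttle_to(4521): rpm ← 4521
adjust_throttle(-788): rpm ← 4521 -788 = 3733
set_airspeed(19.18): V ← 19.18 m/s
adjust_airspeed(+12.22): V ← 19.18 +12.22 = 31.4 m/s
set_airspeed(84.54): V ← 84.54 m/s
final state: V = 84.54 m/s, rpm = 3733 → n = rpm/60 = 62.216667 rev/s
J = V / (n·D) = 84.54 / (62.216667 × 1.818) = 0.747415
regime bands: climb J<0.4857 | cruise [0.4857, 0.9714) | windmill J≥0.9714
J = 0.7474 → cruise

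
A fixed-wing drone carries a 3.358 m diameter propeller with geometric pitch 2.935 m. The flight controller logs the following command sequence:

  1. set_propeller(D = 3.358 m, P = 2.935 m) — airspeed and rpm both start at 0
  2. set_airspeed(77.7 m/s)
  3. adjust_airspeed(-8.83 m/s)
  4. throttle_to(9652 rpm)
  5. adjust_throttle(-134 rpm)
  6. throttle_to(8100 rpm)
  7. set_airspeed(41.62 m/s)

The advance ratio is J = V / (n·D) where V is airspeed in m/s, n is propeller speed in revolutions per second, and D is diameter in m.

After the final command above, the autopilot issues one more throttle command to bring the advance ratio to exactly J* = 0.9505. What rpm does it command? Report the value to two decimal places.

rpm = 782.38

set_propeller: D = 3.358 m, P = 2.935 m (p = P/D = 0.874032); state ← (V=0, rpm=0)
set_airspeed(77.7): V ← 77.7 m/s
adjust_airspeed(-8.83): V ← 77.7 -8.83 = 68.87 m/s
throttle_to(9652): rpm ← 9652
adjust_throttle(-134): rpm ← 9652 -134 = 9518
throttle_to(8100): rpm ← 8100
set_airspeed(41.62): V ← 41.62 m/s
final state: V = 41.62 m/s, rpm = 8100 → n = rpm/60 = 135.000000 rev/s
target J* = 0.9505; solve J* = V/(n·D) for n: n = V/(J*·D) = 41.62/(0.9505 × 3.358) = 13.039750 rev/s
rpm = 60·n = 782.384996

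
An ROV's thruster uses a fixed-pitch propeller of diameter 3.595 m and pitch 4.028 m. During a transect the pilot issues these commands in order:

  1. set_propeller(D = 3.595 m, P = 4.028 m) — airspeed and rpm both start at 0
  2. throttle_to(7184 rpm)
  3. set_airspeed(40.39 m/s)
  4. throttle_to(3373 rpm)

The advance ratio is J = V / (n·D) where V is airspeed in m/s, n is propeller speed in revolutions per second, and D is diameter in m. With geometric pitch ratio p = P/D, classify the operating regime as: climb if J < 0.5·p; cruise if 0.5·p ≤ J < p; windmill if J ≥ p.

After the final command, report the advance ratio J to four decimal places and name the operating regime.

set_propeller: D = 3.595 m, P = 4.028 m (p = P/D = 1.120445); state ← (V=0, rpm=0)
throttle_to(7184): rpm ← 7184
set_airspeed(40.39): V ← 40.39 m/s
throttle_to(3373): rpm ← 3373
final state: V = 40.39 m/s, rpm = 3373 → n = rpm/60 = 56.216667 rev/s
J = V / (n·D) = 40.39 / (56.216667 × 3.595) = 0.199853
regime bands: climb J<0.5602 | cruise [0.5602, 1.1204) | windmill J≥1.1204
J = 0.1999 → climb

J = 0.1999, regime = climb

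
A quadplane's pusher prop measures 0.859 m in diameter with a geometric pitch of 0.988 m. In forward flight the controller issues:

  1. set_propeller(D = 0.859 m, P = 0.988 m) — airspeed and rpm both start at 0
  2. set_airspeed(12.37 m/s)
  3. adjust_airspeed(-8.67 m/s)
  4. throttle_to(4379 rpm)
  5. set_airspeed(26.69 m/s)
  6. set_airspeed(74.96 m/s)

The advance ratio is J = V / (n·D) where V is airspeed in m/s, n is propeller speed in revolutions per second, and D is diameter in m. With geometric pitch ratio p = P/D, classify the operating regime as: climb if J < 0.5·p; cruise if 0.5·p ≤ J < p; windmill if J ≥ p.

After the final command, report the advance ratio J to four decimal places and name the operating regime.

J = 1.1957, regime = windmill

set_propeller: D = 0.859 m, P = 0.988 m (p = P/D = 1.150175); state ← (V=0, rpm=0)
set_airspeed(12.37): V ← 12.37 m/s
adjust_airspeed(-8.67): V ← 12.37 -8.67 = 3.7 m/s
throttle_to(4379): rpm ← 4379
set_airspeed(26.69): V ← 26.69 m/s
set_airspeed(74.96): V ← 74.96 m/s
final state: V = 74.96 m/s, rpm = 4379 → n = rpm/60 = 72.983333 rev/s
J = V / (n·D) = 74.96 / (72.983333 × 0.859) = 1.195674
regime bands: climb J<0.5751 | cruise [0.5751, 1.1502) | windmill J≥1.1502
J = 1.1957 → windmill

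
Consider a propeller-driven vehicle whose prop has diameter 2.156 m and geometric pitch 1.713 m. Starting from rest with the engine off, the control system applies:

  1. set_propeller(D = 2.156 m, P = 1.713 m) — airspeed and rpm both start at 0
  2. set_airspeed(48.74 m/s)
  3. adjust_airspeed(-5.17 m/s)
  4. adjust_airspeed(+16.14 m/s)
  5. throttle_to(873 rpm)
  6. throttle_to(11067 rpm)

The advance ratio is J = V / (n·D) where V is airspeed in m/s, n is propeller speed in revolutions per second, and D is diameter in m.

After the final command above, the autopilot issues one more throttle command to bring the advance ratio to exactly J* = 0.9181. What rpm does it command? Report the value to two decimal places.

rpm = 1809.92

set_propeller: D = 2.156 m, P = 1.713 m (p = P/D = 0.794527); state ← (V=0, rpm=0)
set_airspeed(48.74): V ← 48.74 m/s
adjust_airspeed(-5.17): V ← 48.74 -5.17 = 43.57 m/s
adjust_airspeed(+16.14): V ← 43.57 +16.14 = 59.71 m/s
throttle_to(873): rpm ← 873
throttle_to(11067): rpm ← 11067
final state: V = 59.71 m/s, rpm = 11067 → n = rpm/60 = 184.450000 rev/s
target J* = 0.9181; solve J* = V/(n·D) for n: n = V/(J*·D) = 59.71/(0.9181 × 2.156) = 30.165347 rev/s
rpm = 60·n = 1809.920827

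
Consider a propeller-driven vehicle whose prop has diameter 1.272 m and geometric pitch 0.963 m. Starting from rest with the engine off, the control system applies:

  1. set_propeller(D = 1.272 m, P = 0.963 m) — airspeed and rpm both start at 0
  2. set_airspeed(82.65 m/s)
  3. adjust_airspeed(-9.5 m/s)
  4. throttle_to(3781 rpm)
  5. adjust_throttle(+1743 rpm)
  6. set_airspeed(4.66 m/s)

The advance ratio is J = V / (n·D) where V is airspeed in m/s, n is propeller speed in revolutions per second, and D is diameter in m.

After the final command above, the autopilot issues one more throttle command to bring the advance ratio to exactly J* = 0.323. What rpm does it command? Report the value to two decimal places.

rpm = 680.53

set_propeller: D = 1.272 m, P = 0.963 m (p = P/D = 0.757075); state ← (V=0, rpm=0)
set_airspeed(82.65): V ← 82.65 m/s
adjust_airspeed(-9.5): V ← 82.65 -9.5 = 73.15 m/s
throttle_to(3781): rpm ← 3781
adjust_throttle(+1743): rpm ← 3781 +1743 = 5524
set_airspeed(4.66): V ← 4.66 m/s
final state: V = 4.66 m/s, rpm = 5524 → n = rpm/60 = 92.066667 rev/s
target J* = 0.323; solve J* = V/(n·D) for n: n = V/(J*·D) = 4.66/(0.323 × 1.272) = 11.342173 rev/s
rpm = 60·n = 680.530405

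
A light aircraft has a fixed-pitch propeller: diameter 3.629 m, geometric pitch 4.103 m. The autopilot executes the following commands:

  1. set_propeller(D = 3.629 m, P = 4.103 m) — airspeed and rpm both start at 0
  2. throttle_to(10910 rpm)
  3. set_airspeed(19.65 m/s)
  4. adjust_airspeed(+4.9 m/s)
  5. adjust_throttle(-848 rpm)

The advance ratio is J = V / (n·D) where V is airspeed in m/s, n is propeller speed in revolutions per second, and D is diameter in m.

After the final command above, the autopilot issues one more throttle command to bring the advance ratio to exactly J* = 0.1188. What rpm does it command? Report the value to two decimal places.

set_propeller: D = 3.629 m, P = 4.103 m (p = P/D = 1.130614); state ← (V=0, rpm=0)
throttle_to(10910): rpm ← 10910
set_airspeed(19.65): V ← 19.65 m/s
adjust_airspeed(+4.9): V ← 19.65 +4.9 = 24.55 m/s
adjust_throttle(-848): rpm ← 10910 -848 = 10062
final state: V = 24.55 m/s, rpm = 10062 → n = rpm/60 = 167.700000 rev/s
target J* = 0.1188; solve J* = V/(n·D) for n: n = V/(J*·D) = 24.55/(0.1188 × 3.629) = 56.944015 rev/s
rpm = 60·n = 3416.640920

rpm = 3416.64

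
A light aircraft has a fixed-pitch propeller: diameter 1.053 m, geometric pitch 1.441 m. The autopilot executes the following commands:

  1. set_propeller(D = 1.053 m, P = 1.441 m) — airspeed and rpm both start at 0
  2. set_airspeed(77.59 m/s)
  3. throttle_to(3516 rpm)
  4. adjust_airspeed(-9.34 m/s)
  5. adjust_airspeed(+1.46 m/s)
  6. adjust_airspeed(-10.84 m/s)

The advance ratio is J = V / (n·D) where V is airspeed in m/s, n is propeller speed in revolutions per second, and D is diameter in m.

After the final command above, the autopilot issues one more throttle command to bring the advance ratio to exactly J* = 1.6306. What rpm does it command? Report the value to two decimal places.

rpm = 2057.17

set_propeller: D = 1.053 m, P = 1.441 m (p = P/D = 1.368471); state ← (V=0, rpm=0)
set_airspeed(77.59): V ← 77.59 m/s
throttle_to(3516): rpm ← 3516
adjust_airspeed(-9.34): V ← 77.59 -9.34 = 68.25 m/s
adjust_airspeed(+1.46): V ← 68.25 +1.46 = 69.71 m/s
adjust_airspeed(-10.84): V ← 69.71 -10.84 = 58.87 m/s
final state: V = 58.87 m/s, rpm = 3516 → n = rpm/60 = 58.600000 rev/s
target J* = 1.6306; solve J* = V/(n·D) for n: n = V/(J*·D) = 58.87/(1.6306 × 1.053) = 34.286111 rev/s
rpm = 60·n = 2057.166659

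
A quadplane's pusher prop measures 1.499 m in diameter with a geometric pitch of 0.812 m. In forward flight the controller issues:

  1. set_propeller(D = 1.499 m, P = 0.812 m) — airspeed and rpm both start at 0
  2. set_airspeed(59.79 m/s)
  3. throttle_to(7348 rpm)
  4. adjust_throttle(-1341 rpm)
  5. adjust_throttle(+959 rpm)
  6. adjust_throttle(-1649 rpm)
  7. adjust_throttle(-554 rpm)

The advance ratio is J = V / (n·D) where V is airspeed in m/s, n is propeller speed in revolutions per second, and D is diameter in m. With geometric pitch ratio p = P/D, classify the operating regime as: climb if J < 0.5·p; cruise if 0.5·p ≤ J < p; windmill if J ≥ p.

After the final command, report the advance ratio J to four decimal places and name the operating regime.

set_propeller: D = 1.499 m, P = 0.812 m (p = P/D = 0.541694); state ← (V=0, rpm=0)
set_airspeed(59.79): V ← 59.79 m/s
throttle_to(7348): rpm ← 7348
adjust_throttle(-1341): rpm ← 7348 -1341 = 6007
adjust_throttle(+959): rpm ← 6007 +959 = 6966
adjust_throttle(-1649): rpm ← 6966 -1649 = 5317
adjust_throttle(-554): rpm ← 5317 -554 = 4763
final state: V = 59.79 m/s, rpm = 4763 → n = rpm/60 = 79.383333 rev/s
J = V / (n·D) = 59.79 / (79.383333 × 1.499) = 0.502455
regime bands: climb J<0.2708 | cruise [0.2708, 0.5417) | windmill J≥0.5417
J = 0.5025 → cruise

J = 0.5025, regime = cruise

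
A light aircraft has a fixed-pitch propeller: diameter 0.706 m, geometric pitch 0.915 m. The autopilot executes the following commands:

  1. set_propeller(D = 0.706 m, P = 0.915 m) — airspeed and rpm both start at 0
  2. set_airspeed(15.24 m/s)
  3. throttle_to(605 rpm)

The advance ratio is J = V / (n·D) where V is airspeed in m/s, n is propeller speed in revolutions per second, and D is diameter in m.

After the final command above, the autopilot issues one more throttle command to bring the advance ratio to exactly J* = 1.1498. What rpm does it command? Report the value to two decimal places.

rpm = 1126.44

set_propeller: D = 0.706 m, P = 0.915 m (p = P/D = 1.296034); state ← (V=0, rpm=0)
set_airspeed(15.24): V ← 15.24 m/s
throttle_to(605): rpm ← 605
final state: V = 15.24 m/s, rpm = 605 → n = rpm/60 = 10.083333 rev/s
target J* = 1.1498; solve J* = V/(n·D) for n: n = V/(J*·D) = 15.24/(1.1498 × 0.706) = 18.774050 rev/s
rpm = 60·n = 1126.442978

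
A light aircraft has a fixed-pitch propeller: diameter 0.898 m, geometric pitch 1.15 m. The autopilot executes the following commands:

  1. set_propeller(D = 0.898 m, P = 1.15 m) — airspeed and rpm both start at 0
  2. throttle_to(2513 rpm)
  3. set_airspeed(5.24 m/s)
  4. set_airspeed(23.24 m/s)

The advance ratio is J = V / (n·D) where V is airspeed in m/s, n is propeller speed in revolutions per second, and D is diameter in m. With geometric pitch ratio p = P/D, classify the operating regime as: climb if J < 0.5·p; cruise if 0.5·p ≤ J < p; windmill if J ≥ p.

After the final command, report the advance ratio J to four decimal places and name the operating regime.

J = 0.6179, regime = climb

set_propeller: D = 0.898 m, P = 1.15 m (p = P/D = 1.280624); state ← (V=0, rpm=0)
throttle_to(2513): rpm ← 2513
set_airspeed(5.24): V ← 5.24 m/s
set_airspeed(23.24): V ← 23.24 m/s
final state: V = 23.24 m/s, rpm = 2513 → n = rpm/60 = 41.883333 rev/s
J = V / (n·D) = 23.24 / (41.883333 × 0.898) = 0.617901
regime bands: climb J<0.6403 | cruise [0.6403, 1.2806) | windmill J≥1.2806
J = 0.6179 → climb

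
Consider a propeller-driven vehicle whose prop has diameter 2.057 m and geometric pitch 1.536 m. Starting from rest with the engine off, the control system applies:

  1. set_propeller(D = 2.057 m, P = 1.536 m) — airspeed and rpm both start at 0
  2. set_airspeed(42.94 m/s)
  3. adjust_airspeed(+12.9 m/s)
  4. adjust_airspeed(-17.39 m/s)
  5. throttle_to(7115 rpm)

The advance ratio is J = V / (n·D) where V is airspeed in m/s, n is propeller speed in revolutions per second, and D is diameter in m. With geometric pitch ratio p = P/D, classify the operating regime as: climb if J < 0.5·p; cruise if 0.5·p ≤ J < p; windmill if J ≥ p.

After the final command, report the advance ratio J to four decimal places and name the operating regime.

J = 0.1576, regime = climb

set_propeller: D = 2.057 m, P = 1.536 m (p = P/D = 0.746719); state ← (V=0, rpm=0)
set_airspeed(42.94): V ← 42.94 m/s
adjust_airspeed(+12.9): V ← 42.94 +12.9 = 55.84 m/s
adjust_airspeed(-17.39): V ← 55.84 -17.39 = 38.45 m/s
throttle_to(7115): rpm ← 7115
final state: V = 38.45 m/s, rpm = 7115 → n = rpm/60 = 118.583333 rev/s
J = V / (n·D) = 38.45 / (118.583333 × 2.057) = 0.157630
regime bands: climb J<0.3734 | cruise [0.3734, 0.7467) | windmill J≥0.7467
J = 0.1576 → climb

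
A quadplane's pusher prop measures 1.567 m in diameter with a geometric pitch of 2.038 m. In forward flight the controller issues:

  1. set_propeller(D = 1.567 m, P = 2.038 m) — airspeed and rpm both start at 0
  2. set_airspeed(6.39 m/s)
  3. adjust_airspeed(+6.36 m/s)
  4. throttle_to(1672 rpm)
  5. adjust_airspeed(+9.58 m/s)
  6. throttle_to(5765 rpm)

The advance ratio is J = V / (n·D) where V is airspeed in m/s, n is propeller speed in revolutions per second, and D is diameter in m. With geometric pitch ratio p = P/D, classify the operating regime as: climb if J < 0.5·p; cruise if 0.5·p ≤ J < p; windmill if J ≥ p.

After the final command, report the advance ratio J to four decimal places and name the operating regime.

set_propeller: D = 1.567 m, P = 2.038 m (p = P/D = 1.300574); state ← (V=0, rpm=0)
set_airspeed(6.39): V ← 6.39 m/s
adjust_airspeed(+6.36): V ← 6.39 +6.36 = 12.75 m/s
throttle_to(1672): rpm ← 1672
adjust_airspeed(+9.58): V ← 12.75 +9.58 = 22.33 m/s
throttle_to(5765): rpm ← 5765
final state: V = 22.33 m/s, rpm = 5765 → n = rpm/60 = 96.083333 rev/s
J = V / (n·D) = 22.33 / (96.083333 × 1.567) = 0.148310
regime bands: climb J<0.6503 | cruise [0.6503, 1.3006) | windmill J≥1.3006
J = 0.1483 → climb

J = 0.1483, regime = climb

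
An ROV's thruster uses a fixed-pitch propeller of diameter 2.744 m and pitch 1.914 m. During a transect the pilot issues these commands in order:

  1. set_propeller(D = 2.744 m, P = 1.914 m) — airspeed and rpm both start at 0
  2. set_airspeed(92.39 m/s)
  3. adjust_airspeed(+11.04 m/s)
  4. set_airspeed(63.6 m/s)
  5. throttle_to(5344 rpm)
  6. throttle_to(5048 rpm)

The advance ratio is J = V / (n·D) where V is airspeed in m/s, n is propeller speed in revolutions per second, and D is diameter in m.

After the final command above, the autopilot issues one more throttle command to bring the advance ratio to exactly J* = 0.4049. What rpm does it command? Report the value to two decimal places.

set_propeller: D = 2.744 m, P = 1.914 m (p = P/D = 0.697522); state ← (V=0, rpm=0)
set_airspeed(92.39): V ← 92.39 m/s
adjust_airspeed(+11.04): V ← 92.39 +11.04 = 103.43 m/s
set_airspeed(63.6): V ← 63.6 m/s
throttle_to(5344): rpm ← 5344
throttle_to(5048): rpm ← 5048
final state: V = 63.6 m/s, rpm = 5048 → n = rpm/60 = 84.133333 rev/s
target J* = 0.4049; solve J* = V/(n·D) for n: n = V/(J*·D) = 63.6/(0.4049 × 2.744) = 57.243375 rev/s
rpm = 60·n = 3434.602504

rpm = 3434.60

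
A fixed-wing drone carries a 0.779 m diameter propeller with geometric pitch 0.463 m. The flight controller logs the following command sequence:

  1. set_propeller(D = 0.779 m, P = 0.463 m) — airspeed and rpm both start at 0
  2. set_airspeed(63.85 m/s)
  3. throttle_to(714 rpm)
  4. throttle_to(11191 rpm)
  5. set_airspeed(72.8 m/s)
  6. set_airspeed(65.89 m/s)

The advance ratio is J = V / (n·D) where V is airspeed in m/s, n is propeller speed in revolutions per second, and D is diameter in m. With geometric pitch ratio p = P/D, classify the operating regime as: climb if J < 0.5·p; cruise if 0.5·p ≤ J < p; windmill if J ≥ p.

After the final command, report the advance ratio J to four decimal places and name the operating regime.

J = 0.4535, regime = cruise

set_propeller: D = 0.779 m, P = 0.463 m (p = P/D = 0.594352); state ← (V=0, rpm=0)
set_airspeed(63.85): V ← 63.85 m/s
throttle_to(714): rpm ← 714
throttle_to(11191): rpm ← 11191
set_airspeed(72.8): V ← 72.8 m/s
set_airspeed(65.89): V ← 65.89 m/s
final state: V = 65.89 m/s, rpm = 11191 → n = rpm/60 = 186.516667 rev/s
J = V / (n·D) = 65.89 / (186.516667 × 0.779) = 0.453487
regime bands: climb J<0.2972 | cruise [0.2972, 0.5944) | windmill J≥0.5944
J = 0.4535 → cruise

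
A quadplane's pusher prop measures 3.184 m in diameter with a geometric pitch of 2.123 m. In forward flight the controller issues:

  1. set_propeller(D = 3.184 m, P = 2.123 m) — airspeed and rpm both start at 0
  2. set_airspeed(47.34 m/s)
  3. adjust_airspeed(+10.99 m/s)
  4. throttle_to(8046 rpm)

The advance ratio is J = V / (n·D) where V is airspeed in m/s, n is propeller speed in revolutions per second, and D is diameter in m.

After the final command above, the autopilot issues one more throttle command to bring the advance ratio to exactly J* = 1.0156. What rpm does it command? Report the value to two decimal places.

rpm = 1082.30

set_propeller: D = 3.184 m, P = 2.123 m (p = P/D = 0.666771); state ← (V=0, rpm=0)
set_airspeed(47.34): V ← 47.34 m/s
adjust_airspeed(+10.99): V ← 47.34 +10.99 = 58.33 m/s
throttle_to(8046): rpm ← 8046
final state: V = 58.33 m/s, rpm = 8046 → n = rpm/60 = 134.100000 rev/s
target J* = 1.0156; solve J* = V/(n·D) for n: n = V/(J*·D) = 58.33/(1.0156 × 3.184) = 18.038326 rev/s
rpm = 60·n = 1082.299544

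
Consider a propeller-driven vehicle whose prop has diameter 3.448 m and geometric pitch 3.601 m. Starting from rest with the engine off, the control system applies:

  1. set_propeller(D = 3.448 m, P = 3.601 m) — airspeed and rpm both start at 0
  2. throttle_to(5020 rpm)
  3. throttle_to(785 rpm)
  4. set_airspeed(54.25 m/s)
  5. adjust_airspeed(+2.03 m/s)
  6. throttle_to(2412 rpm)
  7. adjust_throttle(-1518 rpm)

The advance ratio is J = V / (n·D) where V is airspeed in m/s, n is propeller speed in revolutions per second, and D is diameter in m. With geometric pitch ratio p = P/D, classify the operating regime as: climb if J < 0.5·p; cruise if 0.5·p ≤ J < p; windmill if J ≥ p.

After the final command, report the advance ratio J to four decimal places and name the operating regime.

set_propeller: D = 3.448 m, P = 3.601 m (p = P/D = 1.044374); state ← (V=0, rpm=0)
throttle_to(5020): rpm ← 5020
throttle_to(785): rpm ← 785
set_airspeed(54.25): V ← 54.25 m/s
adjust_airspeed(+2.03): V ← 54.25 +2.03 = 56.28 m/s
throttle_to(2412): rpm ← 2412
adjust_throttle(-1518): rpm ← 2412 -1518 = 894
final state: V = 56.28 m/s, rpm = 894 → n = rpm/60 = 14.900000 rev/s
J = V / (n·D) = 56.28 / (14.900000 × 3.448) = 1.095470
regime bands: climb J<0.5222 | cruise [0.5222, 1.0444) | windmill J≥1.0444
J = 1.0955 → windmill

J = 1.0955, regime = windmill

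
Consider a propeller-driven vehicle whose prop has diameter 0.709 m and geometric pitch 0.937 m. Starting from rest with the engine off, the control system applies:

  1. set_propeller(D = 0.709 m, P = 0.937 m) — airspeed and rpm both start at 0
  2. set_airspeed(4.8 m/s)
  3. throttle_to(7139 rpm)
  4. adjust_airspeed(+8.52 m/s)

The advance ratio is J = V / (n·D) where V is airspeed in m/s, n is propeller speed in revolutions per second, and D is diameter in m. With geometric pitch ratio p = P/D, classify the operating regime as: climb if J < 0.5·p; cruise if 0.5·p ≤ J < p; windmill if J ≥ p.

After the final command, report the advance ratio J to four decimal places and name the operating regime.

set_propeller: D = 0.709 m, P = 0.937 m (p = P/D = 1.321580); state ← (V=0, rpm=0)
set_airspeed(4.8): V ← 4.8 m/s
throttle_to(7139): rpm ← 7139
adjust_airspeed(+8.52): V ← 4.8 +8.52 = 13.32 m/s
final state: V = 13.32 m/s, rpm = 7139 → n = rpm/60 = 118.983333 rev/s
J = V / (n·D) = 13.32 / (118.983333 × 0.709) = 0.157896
regime bands: climb J<0.6608 | cruise [0.6608, 1.3216) | windmill J≥1.3216
J = 0.1579 → climb

J = 0.1579, regime = climb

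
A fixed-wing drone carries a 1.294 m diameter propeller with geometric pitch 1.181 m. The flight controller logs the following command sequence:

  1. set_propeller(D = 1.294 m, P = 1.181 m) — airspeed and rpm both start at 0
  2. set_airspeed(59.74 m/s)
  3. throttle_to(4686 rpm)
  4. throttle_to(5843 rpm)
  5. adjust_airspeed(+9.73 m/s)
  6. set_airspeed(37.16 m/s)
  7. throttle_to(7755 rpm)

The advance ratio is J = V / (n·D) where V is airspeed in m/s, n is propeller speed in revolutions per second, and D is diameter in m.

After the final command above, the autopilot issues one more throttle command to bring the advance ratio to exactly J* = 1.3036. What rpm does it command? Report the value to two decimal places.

rpm = 1321.75

set_propeller: D = 1.294 m, P = 1.181 m (p = P/D = 0.912674); state ← (V=0, rpm=0)
set_airspeed(59.74): V ← 59.74 m/s
throttle_to(4686): rpm ← 4686
throttle_to(5843): rpm ← 5843
adjust_airspeed(+9.73): V ← 59.74 +9.73 = 69.47 m/s
set_airspeed(37.16): V ← 37.16 m/s
throttle_to(7755): rpm ← 7755
final state: V = 37.16 m/s, rpm = 7755 → n = rpm/60 = 129.250000 rev/s
target J* = 1.3036; solve J* = V/(n·D) for n: n = V/(J*·D) = 37.16/(1.3036 × 1.294) = 22.029116 rev/s
rpm = 60·n = 1321.746982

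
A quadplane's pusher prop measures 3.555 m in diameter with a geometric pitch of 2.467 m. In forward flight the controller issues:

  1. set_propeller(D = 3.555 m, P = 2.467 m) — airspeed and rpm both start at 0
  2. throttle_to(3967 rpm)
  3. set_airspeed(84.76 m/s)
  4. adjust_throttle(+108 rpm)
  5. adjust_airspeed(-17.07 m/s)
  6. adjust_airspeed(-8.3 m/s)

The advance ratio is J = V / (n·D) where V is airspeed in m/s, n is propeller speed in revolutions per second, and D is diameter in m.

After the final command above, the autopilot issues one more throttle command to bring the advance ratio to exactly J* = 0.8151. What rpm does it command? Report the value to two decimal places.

set_propeller: D = 3.555 m, P = 2.467 m (p = P/D = 0.693952); state ← (V=0, rpm=0)
throttle_to(3967): rpm ← 3967
set_airspeed(84.76): V ← 84.76 m/s
adjust_throttle(+108): rpm ← 3967 +108 = 4075
adjust_airspeed(-17.07): V ← 84.76 -17.07 = 67.69 m/s
adjust_airspeed(-8.3): V ← 67.69 -8.3 = 59.39 m/s
final state: V = 59.39 m/s, rpm = 4075 → n = rpm/60 = 67.916667 rev/s
target J* = 0.8151; solve J* = V/(n·D) for n: n = V/(J*·D) = 59.39/(0.8151 × 3.555) = 20.495703 rev/s
rpm = 60·n = 1229.742202

rpm = 1229.74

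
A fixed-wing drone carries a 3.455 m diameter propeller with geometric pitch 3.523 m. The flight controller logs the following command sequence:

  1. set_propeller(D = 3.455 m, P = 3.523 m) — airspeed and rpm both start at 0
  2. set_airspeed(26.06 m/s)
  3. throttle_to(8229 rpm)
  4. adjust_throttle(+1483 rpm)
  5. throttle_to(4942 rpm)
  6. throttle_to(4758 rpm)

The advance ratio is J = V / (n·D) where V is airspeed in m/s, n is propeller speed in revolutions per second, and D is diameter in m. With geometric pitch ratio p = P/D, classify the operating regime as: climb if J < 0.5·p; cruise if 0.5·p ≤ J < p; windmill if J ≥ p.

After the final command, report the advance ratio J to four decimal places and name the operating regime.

set_propeller: D = 3.455 m, P = 3.523 m (p = P/D = 1.019682); state ← (V=0, rpm=0)
set_airspeed(26.06): V ← 26.06 m/s
throttle_to(8229): rpm ← 8229
adjust_throttle(+1483): rpm ← 8229 +1483 = 9712
throttle_to(4942): rpm ← 4942
throttle_to(4758): rpm ← 4758
final state: V = 26.06 m/s, rpm = 4758 → n = rpm/60 = 79.300000 rev/s
J = V / (n·D) = 26.06 / (79.300000 × 3.455) = 0.095116
regime bands: climb J<0.5098 | cruise [0.5098, 1.0197) | windmill J≥1.0197
J = 0.0951 → climb

J = 0.0951, regime = climb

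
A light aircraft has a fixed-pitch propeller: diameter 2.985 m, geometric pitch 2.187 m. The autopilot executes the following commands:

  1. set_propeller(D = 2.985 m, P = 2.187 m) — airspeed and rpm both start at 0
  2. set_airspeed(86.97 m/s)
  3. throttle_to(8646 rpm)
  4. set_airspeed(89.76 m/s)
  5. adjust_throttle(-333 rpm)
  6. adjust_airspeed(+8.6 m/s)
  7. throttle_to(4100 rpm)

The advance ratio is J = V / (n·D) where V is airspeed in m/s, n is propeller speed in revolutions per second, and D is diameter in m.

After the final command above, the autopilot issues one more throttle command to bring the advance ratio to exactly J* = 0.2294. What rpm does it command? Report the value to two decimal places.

rpm = 8618.51

set_propeller: D = 2.985 m, P = 2.187 m (p = P/D = 0.732663); state ← (V=0, rpm=0)
set_airspeed(86.97): V ← 86.97 m/s
throttle_to(8646): rpm ← 8646
set_airspeed(89.76): V ← 89.76 m/s
adjust_throttle(-333): rpm ← 8646 -333 = 8313
adjust_airspeed(+8.6): V ← 89.76 +8.6 = 98.36 m/s
throttle_to(4100): rpm ← 4100
final state: V = 98.36 m/s, rpm = 4100 → n = rpm/60 = 68.333333 rev/s
target J* = 0.2294; solve J* = V/(n·D) for n: n = V/(J*·D) = 98.36/(0.2294 × 2.985) = 143.641778 rev/s
rpm = 60·n = 8618.506657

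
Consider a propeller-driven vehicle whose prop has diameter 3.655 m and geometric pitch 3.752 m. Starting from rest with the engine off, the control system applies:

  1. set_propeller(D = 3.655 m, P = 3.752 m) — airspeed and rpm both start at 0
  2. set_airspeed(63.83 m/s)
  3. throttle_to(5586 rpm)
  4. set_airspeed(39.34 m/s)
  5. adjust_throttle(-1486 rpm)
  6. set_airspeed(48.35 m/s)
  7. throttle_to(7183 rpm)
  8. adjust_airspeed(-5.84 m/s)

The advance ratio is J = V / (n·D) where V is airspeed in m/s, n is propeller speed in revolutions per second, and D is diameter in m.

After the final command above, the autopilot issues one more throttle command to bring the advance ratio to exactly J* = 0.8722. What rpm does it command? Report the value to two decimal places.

rpm = 800.09

set_propeller: D = 3.655 m, P = 3.752 m (p = P/D = 1.026539); state ← (V=0, rpm=0)
set_airspeed(63.83): V ← 63.83 m/s
throttle_to(5586): rpm ← 5586
set_airspeed(39.34): V ← 39.34 m/s
adjust_throttle(-1486): rpm ← 5586 -1486 = 4100
set_airspeed(48.35): V ← 48.35 m/s
throttle_to(7183): rpm ← 7183
adjust_airspeed(-5.84): V ← 48.35 -5.84 = 42.51 m/s
final state: V = 42.51 m/s, rpm = 7183 → n = rpm/60 = 119.716667 rev/s
target J* = 0.8722; solve J* = V/(n·D) for n: n = V/(J*·D) = 42.51/(0.8722 × 3.655) = 13.334835 rev/s
rpm = 60·n = 800.090091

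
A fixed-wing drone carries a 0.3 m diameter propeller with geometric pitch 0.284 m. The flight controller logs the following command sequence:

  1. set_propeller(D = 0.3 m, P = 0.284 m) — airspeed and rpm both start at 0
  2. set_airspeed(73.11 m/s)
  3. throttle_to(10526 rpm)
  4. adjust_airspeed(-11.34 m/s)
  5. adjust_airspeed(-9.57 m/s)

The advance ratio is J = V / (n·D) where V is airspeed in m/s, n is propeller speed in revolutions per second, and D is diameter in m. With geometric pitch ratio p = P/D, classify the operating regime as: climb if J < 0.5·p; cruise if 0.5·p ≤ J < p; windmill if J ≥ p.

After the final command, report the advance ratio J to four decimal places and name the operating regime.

J = 0.9918, regime = windmill

set_propeller: D = 0.3 m, P = 0.284 m (p = P/D = 0.946667); state ← (V=0, rpm=0)
set_airspeed(73.11): V ← 73.11 m/s
throttle_to(10526): rpm ← 10526
adjust_airspeed(-11.34): V ← 73.11 -11.34 = 61.77 m/s
adjust_airspeed(-9.57): V ← 61.77 -9.57 = 52.2 m/s
final state: V = 52.2 m/s, rpm = 10526 → n = rpm/60 = 175.433333 rev/s
J = V / (n·D) = 52.2 / (175.433333 × 0.3) = 0.991830
regime bands: climb J<0.4733 | cruise [0.4733, 0.9467) | windmill J≥0.9467
J = 0.9918 → windmill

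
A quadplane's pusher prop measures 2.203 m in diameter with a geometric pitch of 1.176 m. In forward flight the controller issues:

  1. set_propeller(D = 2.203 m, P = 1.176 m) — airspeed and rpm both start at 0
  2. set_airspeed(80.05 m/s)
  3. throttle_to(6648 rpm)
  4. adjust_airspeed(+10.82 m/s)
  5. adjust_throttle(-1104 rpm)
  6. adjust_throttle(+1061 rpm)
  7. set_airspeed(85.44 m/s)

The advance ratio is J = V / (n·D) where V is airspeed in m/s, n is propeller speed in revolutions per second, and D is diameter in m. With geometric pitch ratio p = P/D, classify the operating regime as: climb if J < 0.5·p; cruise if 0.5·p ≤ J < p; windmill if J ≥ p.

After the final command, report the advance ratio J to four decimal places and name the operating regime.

J = 0.3523, regime = cruise

set_propeller: D = 2.203 m, P = 1.176 m (p = P/D = 0.533818); state ← (V=0, rpm=0)
set_airspeed(80.05): V ← 80.05 m/s
throttle_to(6648): rpm ← 6648
adjust_airspeed(+10.82): V ← 80.05 +10.82 = 90.87 m/s
adjust_throttle(-1104): rpm ← 6648 -1104 = 5544
adjust_throttle(+1061): rpm ← 5544 +1061 = 6605
set_airspeed(85.44): V ← 85.44 m/s
final state: V = 85.44 m/s, rpm = 6605 → n = rpm/60 = 110.083333 rev/s
J = V / (n·D) = 85.44 / (110.083333 × 2.203) = 0.352310
regime bands: climb J<0.2669 | cruise [0.2669, 0.5338) | windmill J≥0.5338
J = 0.3523 → cruise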